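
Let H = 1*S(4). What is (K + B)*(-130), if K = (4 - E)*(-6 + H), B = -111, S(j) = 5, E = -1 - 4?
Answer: 15600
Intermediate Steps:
E = -5
H = 5 (H = 1*5 = 5)
K = -9 (K = (4 - 1*(-5))*(-6 + 5) = (4 + 5)*(-1) = 9*(-1) = -9)
(K + B)*(-130) = (-9 - 111)*(-130) = -120*(-130) = 15600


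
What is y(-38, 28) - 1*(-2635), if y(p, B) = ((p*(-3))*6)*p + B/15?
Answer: -350327/15 ≈ -23355.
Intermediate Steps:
y(p, B) = -18*p² + B/15 (y(p, B) = (-3*p*6)*p + B/15 = (-18*p)*p + B/15 = -18*p² + B/15)
y(-38, 28) - 1*(-2635) = (-18*(-38)² + (1/15)*28) - 1*(-2635) = (-18*1444 + 28/15) + 2635 = (-25992 + 28/15) + 2635 = -389852/15 + 2635 = -350327/15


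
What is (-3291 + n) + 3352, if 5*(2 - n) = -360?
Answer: 135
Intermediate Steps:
n = 74 (n = 2 - 1/5*(-360) = 2 + 72 = 74)
(-3291 + n) + 3352 = (-3291 + 74) + 3352 = -3217 + 3352 = 135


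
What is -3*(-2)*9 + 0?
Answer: 54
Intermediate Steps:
-3*(-2)*9 + 0 = 6*9 + 0 = 54 + 0 = 54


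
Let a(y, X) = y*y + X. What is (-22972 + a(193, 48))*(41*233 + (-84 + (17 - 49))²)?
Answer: 329603925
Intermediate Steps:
a(y, X) = X + y² (a(y, X) = y² + X = X + y²)
(-22972 + a(193, 48))*(41*233 + (-84 + (17 - 49))²) = (-22972 + (48 + 193²))*(41*233 + (-84 + (17 - 49))²) = (-22972 + (48 + 37249))*(9553 + (-84 - 32)²) = (-22972 + 37297)*(9553 + (-116)²) = 14325*(9553 + 13456) = 14325*23009 = 329603925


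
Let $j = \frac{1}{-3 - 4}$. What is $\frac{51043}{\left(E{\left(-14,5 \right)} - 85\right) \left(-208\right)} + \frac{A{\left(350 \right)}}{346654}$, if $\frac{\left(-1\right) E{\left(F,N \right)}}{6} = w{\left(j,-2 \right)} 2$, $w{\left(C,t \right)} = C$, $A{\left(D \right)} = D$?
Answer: $\frac{804560151}{272965264} \approx 2.9475$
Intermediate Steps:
$j = - \frac{1}{7}$ ($j = \frac{1}{-3 - 4} = \frac{1}{-7} = - \frac{1}{7} \approx -0.14286$)
$E{\left(F,N \right)} = \frac{12}{7}$ ($E{\left(F,N \right)} = - 6 \left(\left(- \frac{1}{7}\right) 2\right) = \left(-6\right) \left(- \frac{2}{7}\right) = \frac{12}{7}$)
$\frac{51043}{\left(E{\left(-14,5 \right)} - 85\right) \left(-208\right)} + \frac{A{\left(350 \right)}}{346654} = \frac{51043}{\left(\frac{12}{7} - 85\right) \left(-208\right)} + \frac{350}{346654} = \frac{51043}{\left(- \frac{583}{7}\right) \left(-208\right)} + 350 \cdot \frac{1}{346654} = \frac{51043}{\frac{121264}{7}} + \frac{25}{24761} = 51043 \cdot \frac{7}{121264} + \frac{25}{24761} = \frac{357301}{121264} + \frac{25}{24761} = \frac{804560151}{272965264}$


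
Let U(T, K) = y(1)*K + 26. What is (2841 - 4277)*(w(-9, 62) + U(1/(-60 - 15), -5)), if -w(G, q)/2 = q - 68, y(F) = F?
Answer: -47388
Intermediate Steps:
U(T, K) = 26 + K (U(T, K) = 1*K + 26 = K + 26 = 26 + K)
w(G, q) = 136 - 2*q (w(G, q) = -2*(q - 68) = -2*(-68 + q) = 136 - 2*q)
(2841 - 4277)*(w(-9, 62) + U(1/(-60 - 15), -5)) = (2841 - 4277)*((136 - 2*62) + (26 - 5)) = -1436*((136 - 124) + 21) = -1436*(12 + 21) = -1436*33 = -47388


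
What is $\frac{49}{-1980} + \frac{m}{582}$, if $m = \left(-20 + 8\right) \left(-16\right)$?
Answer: $\frac{58607}{192060} \approx 0.30515$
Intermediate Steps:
$m = 192$ ($m = \left(-12\right) \left(-16\right) = 192$)
$\frac{49}{-1980} + \frac{m}{582} = \frac{49}{-1980} + \frac{192}{582} = 49 \left(- \frac{1}{1980}\right) + 192 \cdot \frac{1}{582} = - \frac{49}{1980} + \frac{32}{97} = \frac{58607}{192060}$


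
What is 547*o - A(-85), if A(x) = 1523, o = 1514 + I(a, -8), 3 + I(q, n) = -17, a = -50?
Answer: 815695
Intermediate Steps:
I(q, n) = -20 (I(q, n) = -3 - 17 = -20)
o = 1494 (o = 1514 - 20 = 1494)
547*o - A(-85) = 547*1494 - 1*1523 = 817218 - 1523 = 815695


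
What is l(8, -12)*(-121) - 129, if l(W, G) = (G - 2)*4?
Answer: 6647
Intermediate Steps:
l(W, G) = -8 + 4*G (l(W, G) = (-2 + G)*4 = -8 + 4*G)
l(8, -12)*(-121) - 129 = (-8 + 4*(-12))*(-121) - 129 = (-8 - 48)*(-121) - 129 = -56*(-121) - 129 = 6776 - 129 = 6647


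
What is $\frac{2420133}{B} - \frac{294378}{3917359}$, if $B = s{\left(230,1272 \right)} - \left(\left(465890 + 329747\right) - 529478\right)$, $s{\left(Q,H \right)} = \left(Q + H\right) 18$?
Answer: $- \frac{9550922339241}{936730636157} \approx -10.196$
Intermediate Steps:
$s{\left(Q,H \right)} = 18 H + 18 Q$ ($s{\left(Q,H \right)} = \left(H + Q\right) 18 = 18 H + 18 Q$)
$B = -239123$ ($B = \left(18 \cdot 1272 + 18 \cdot 230\right) - \left(\left(465890 + 329747\right) - 529478\right) = \left(22896 + 4140\right) - \left(795637 - 529478\right) = 27036 - 266159 = -239123$)
$\frac{2420133}{B} - \frac{294378}{3917359} = \frac{2420133}{-239123} - \frac{294378}{3917359} = 2420133 \left(- \frac{1}{239123}\right) - \frac{294378}{3917359} = - \frac{2420133}{239123} - \frac{294378}{3917359} = - \frac{9550922339241}{936730636157}$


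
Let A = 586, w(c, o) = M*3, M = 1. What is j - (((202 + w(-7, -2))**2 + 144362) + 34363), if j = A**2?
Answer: 122646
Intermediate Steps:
w(c, o) = 3 (w(c, o) = 1*3 = 3)
j = 343396 (j = 586**2 = 343396)
j - (((202 + w(-7, -2))**2 + 144362) + 34363) = 343396 - (((202 + 3)**2 + 144362) + 34363) = 343396 - ((205**2 + 144362) + 34363) = 343396 - ((42025 + 144362) + 34363) = 343396 - (186387 + 34363) = 343396 - 1*220750 = 343396 - 220750 = 122646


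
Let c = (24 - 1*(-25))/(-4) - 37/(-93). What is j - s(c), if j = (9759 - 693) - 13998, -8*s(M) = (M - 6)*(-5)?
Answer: -14644427/2976 ≈ -4920.8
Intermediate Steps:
c = -4409/372 (c = (24 + 25)*(-¼) - 37*(-1/93) = 49*(-¼) + 37/93 = -49/4 + 37/93 = -4409/372 ≈ -11.852)
s(M) = -15/4 + 5*M/8 (s(M) = -(M - 6)*(-5)/8 = -(-6 + M)*(-5)/8 = -(30 - 5*M)/8 = -15/4 + 5*M/8)
j = -4932 (j = 9066 - 13998 = -4932)
j - s(c) = -4932 - (-15/4 + (5/8)*(-4409/372)) = -4932 - (-15/4 - 22045/2976) = -4932 - 1*(-33205/2976) = -4932 + 33205/2976 = -14644427/2976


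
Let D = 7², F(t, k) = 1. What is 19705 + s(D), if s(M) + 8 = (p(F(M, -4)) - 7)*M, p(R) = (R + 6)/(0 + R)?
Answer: 19697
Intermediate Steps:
p(R) = (6 + R)/R
D = 49
s(M) = -8 (s(M) = -8 + ((6 + 1)/1 - 7)*M = -8 + (1*7 - 7)*M = -8 + (7 - 7)*M = -8 + 0*M = -8 + 0 = -8)
19705 + s(D) = 19705 - 8 = 19697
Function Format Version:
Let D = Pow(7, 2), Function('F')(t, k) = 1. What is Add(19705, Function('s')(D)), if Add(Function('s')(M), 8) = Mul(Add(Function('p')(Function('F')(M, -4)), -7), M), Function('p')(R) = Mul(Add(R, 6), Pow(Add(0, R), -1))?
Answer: 19697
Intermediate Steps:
Function('p')(R) = Mul(Pow(R, -1), Add(6, R)) (Function('p')(R) = Mul(Add(6, R), Pow(R, -1)) = Mul(Pow(R, -1), Add(6, R)))
D = 49
Function('s')(M) = -8 (Function('s')(M) = Add(-8, Mul(Add(Mul(Pow(1, -1), Add(6, 1)), -7), M)) = Add(-8, Mul(Add(Mul(1, 7), -7), M)) = Add(-8, Mul(Add(7, -7), M)) = Add(-8, Mul(0, M)) = Add(-8, 0) = -8)
Add(19705, Function('s')(D)) = Add(19705, -8) = 19697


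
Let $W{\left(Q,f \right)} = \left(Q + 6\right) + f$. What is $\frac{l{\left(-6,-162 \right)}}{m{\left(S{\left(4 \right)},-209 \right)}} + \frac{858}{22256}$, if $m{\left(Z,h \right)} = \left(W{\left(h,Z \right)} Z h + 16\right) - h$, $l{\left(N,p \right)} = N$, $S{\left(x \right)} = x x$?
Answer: $\frac{20638113}{535473368} \approx 0.038542$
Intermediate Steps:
$S{\left(x \right)} = x^{2}$
$W{\left(Q,f \right)} = 6 + Q + f$ ($W{\left(Q,f \right)} = \left(6 + Q\right) + f = 6 + Q + f$)
$m{\left(Z,h \right)} = 16 - h + Z h \left(6 + Z + h\right)$ ($m{\left(Z,h \right)} = \left(\left(6 + h + Z\right) Z h + 16\right) - h = \left(\left(6 + Z + h\right) Z h + 16\right) - h = \left(Z \left(6 + Z + h\right) h + 16\right) - h = \left(Z h \left(6 + Z + h\right) + 16\right) - h = \left(16 + Z h \left(6 + Z + h\right)\right) - h = 16 - h + Z h \left(6 + Z + h\right)$)
$\frac{l{\left(-6,-162 \right)}}{m{\left(S{\left(4 \right)},-209 \right)}} + \frac{858}{22256} = - \frac{6}{16 - -209 + 4^{2} \left(-209\right) \left(6 + 4^{2} - 209\right)} + \frac{858}{22256} = - \frac{6}{16 + 209 + 16 \left(-209\right) \left(6 + 16 - 209\right)} + 858 \cdot \frac{1}{22256} = - \frac{6}{16 + 209 + 16 \left(-209\right) \left(-187\right)} + \frac{33}{856} = - \frac{6}{16 + 209 + 625328} + \frac{33}{856} = - \frac{6}{625553} + \frac{33}{856} = \frac{20638113}{535473368}$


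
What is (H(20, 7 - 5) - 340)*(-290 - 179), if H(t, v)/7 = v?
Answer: 152894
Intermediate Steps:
H(t, v) = 7*v
(H(20, 7 - 5) - 340)*(-290 - 179) = (7*(7 - 5) - 340)*(-290 - 179) = (7*2 - 340)*(-469) = (14 - 340)*(-469) = -326*(-469) = 152894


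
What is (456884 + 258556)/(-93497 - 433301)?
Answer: -357720/263399 ≈ -1.3581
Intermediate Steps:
(456884 + 258556)/(-93497 - 433301) = 715440/(-526798) = 715440*(-1/526798) = -357720/263399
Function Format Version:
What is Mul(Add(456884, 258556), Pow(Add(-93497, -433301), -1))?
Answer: Rational(-357720, 263399) ≈ -1.3581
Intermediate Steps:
Mul(Add(456884, 258556), Pow(Add(-93497, -433301), -1)) = Mul(715440, Pow(-526798, -1)) = Mul(715440, Rational(-1, 526798)) = Rational(-357720, 263399)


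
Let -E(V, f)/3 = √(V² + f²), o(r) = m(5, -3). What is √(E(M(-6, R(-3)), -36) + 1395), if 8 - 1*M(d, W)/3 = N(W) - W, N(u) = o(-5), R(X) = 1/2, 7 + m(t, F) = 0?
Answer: 3*√(620 - 2*√1537)/2 ≈ 34.908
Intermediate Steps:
m(t, F) = -7 (m(t, F) = -7 + 0 = -7)
R(X) = ½
o(r) = -7
N(u) = -7
M(d, W) = 45 + 3*W (M(d, W) = 24 - 3*(-7 - W) = 24 + (21 + 3*W) = 45 + 3*W)
E(V, f) = -3*√(V² + f²)
√(E(M(-6, R(-3)), -36) + 1395) = √(-3*√((45 + 3*(½))² + (-36)²) + 1395) = √(-3*√((45 + 3/2)² + 1296) + 1395) = √(-3*√((93/2)² + 1296) + 1395) = √(-3*√(8649/4 + 1296) + 1395) = √(-9*√1537/2 + 1395) = √(1395 - 9*√1537/2)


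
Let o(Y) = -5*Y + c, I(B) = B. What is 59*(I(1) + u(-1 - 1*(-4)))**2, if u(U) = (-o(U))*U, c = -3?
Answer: 178475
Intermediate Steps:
o(Y) = -3 - 5*Y (o(Y) = -5*Y - 3 = -3 - 5*Y)
u(U) = U*(3 + 5*U) (u(U) = (-(-3 - 5*U))*U = (3 + 5*U)*U = U*(3 + 5*U))
59*(I(1) + u(-1 - 1*(-4)))**2 = 59*(1 + (-1 - 1*(-4))*(3 + 5*(-1 - 1*(-4))))**2 = 59*(1 + (-1 + 4)*(3 + 5*(-1 + 4)))**2 = 59*(1 + 3*(3 + 5*3))**2 = 59*(1 + 3*(3 + 15))**2 = 59*(1 + 3*18)**2 = 59*(1 + 54)**2 = 59*55**2 = 59*3025 = 178475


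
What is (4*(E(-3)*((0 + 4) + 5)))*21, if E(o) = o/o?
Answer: 756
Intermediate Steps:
E(o) = 1
(4*(E(-3)*((0 + 4) + 5)))*21 = (4*(1*((0 + 4) + 5)))*21 = (4*(1*(4 + 5)))*21 = (4*(1*9))*21 = (4*9)*21 = 36*21 = 756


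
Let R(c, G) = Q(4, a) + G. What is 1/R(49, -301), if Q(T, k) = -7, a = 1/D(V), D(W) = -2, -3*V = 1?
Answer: -1/308 ≈ -0.0032468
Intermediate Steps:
V = -1/3 (V = -1/3*1 = -1/3 ≈ -0.33333)
a = -1/2 (a = 1/(-2) = -1/2 ≈ -0.50000)
R(c, G) = -7 + G
1/R(49, -301) = 1/(-7 - 301) = 1/(-308) = -1/308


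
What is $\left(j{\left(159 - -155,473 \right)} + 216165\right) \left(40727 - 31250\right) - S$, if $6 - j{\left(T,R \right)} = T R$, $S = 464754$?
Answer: $640644819$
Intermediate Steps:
$j{\left(T,R \right)} = 6 - R T$ ($j{\left(T,R \right)} = 6 - T R = 6 - R T$)
$\left(j{\left(159 - -155,473 \right)} + 216165\right) \left(40727 - 31250\right) - S = \left(\left(6 - 473 \left(159 - -155\right)\right) + 216165\right) \left(40727 - 31250\right) - 464754 = \left(\left(6 - 473 \left(159 + 155\right)\right) + 216165\right) 9477 - 464754 = \left(\left(6 - 473 \cdot 314\right) + 216165\right) 9477 - 464754 = \left(\left(6 - 148522\right) + 216165\right) 9477 - 464754 = \left(-148516 + 216165\right) 9477 - 464754 = 67649 \cdot 9477 - 464754 = 641109573 - 464754 = 640644819$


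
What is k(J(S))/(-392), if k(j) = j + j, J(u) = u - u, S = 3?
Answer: 0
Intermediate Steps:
J(u) = 0
k(j) = 2*j
k(J(S))/(-392) = (2*0)/(-392) = 0*(-1/392) = 0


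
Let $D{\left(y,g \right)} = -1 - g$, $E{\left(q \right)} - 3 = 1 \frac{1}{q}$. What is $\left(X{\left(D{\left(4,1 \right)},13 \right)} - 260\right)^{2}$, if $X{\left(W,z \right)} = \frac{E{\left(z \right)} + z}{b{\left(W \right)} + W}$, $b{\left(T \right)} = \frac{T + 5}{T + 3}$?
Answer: $\frac{10055241}{169} \approx 59498.0$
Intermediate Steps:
$b{\left(T \right)} = \frac{5 + T}{3 + T}$
$E{\left(q \right)} = 3 + \frac{1}{q}$ ($E{\left(q \right)} = 3 + 1 \frac{1}{q} = 3 + \frac{1}{q}$)
$X{\left(W,z \right)} = \frac{3 + z + \frac{1}{z}}{W + \frac{5 + W}{3 + W}}$ ($X{\left(W,z \right)} = \frac{\left(3 + \frac{1}{z}\right) + z}{\frac{5 + W}{3 + W} + W} = \frac{3 + z + \frac{1}{z}}{W + \frac{5 + W}{3 + W}}$)
$\left(X{\left(D{\left(4,1 \right)},13 \right)} - 260\right)^{2} = \left(\frac{\left(3 - 2\right) \left(1 + 13^{2} + 3 \cdot 13\right)}{13 \left(5 - 2 + \left(-1 - 1\right) \left(3 - 2\right)\right)} - 260\right)^{2} = \left(\frac{\left(3 - 2\right) \left(1 + 169 + 39\right)}{13 \left(5 - 2 + \left(-1 - 1\right) \left(3 - 2\right)\right)} - 260\right)^{2} = \left(\frac{1}{13} \frac{1}{5 - 2 - 2 \left(3 - 2\right)} \left(3 - 2\right) 209 - 260\right)^{2} = \left(\frac{1}{13} \frac{1}{5 - 2 - 2} \cdot 1 \cdot 209 - 260\right)^{2} = \left(\frac{1}{13} \cdot 1^{-1} \cdot 1 \cdot 209 - 260\right)^{2} = \left(\frac{1}{13} \cdot 1 \cdot 1 \cdot 209 - 260\right)^{2} = \left(\frac{209}{13} - 260\right)^{2} = \left(- \frac{3171}{13}\right)^{2} = \frac{10055241}{169}$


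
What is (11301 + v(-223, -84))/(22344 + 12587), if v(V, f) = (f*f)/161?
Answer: 260931/803413 ≈ 0.32478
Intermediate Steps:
v(V, f) = f²/161 (v(V, f) = f²*(1/161) = f²/161)
(11301 + v(-223, -84))/(22344 + 12587) = (11301 + (1/161)*(-84)²)/(22344 + 12587) = (11301 + (1/161)*7056)/34931 = (11301 + 1008/23)*(1/34931) = (260931/23)*(1/34931) = 260931/803413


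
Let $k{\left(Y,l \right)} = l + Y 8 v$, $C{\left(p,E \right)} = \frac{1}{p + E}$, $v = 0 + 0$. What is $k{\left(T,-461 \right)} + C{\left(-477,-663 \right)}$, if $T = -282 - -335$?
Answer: $- \frac{525541}{1140} \approx -461.0$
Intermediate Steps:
$T = 53$ ($T = -282 + 335 = 53$)
$v = 0$
$C{\left(p,E \right)} = \frac{1}{E + p}$
$k{\left(Y,l \right)} = l$ ($k{\left(Y,l \right)} = l + Y 8 \cdot 0 = l + 8 Y 0 = l + 0 = l$)
$k{\left(T,-461 \right)} + C{\left(-477,-663 \right)} = -461 + \frac{1}{-663 - 477} = -461 + \frac{1}{-1140} = -461 - \frac{1}{1140} = - \frac{525541}{1140}$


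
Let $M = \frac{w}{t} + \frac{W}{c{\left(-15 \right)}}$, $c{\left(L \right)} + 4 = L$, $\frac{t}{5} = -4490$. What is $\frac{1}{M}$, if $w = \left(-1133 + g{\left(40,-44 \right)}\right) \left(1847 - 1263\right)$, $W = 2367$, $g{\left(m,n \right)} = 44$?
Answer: $- \frac{213275}{20527803} \approx -0.01039$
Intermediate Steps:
$t = -22450$ ($t = 5 \left(-4490\right) = -22450$)
$c{\left(L \right)} = -4 + L$
$w = -635976$ ($w = \left(-1133 + 44\right) \left(1847 - 1263\right) = \left(-1089\right) 584 = -635976$)
$M = - \frac{20527803}{213275}$ ($M = - \frac{635976}{-22450} + \frac{2367}{-4 - 15} = \left(-635976\right) \left(- \frac{1}{22450}\right) + \frac{2367}{-19} = \frac{317988}{11225} + 2367 \left(- \frac{1}{19}\right) = \frac{317988}{11225} - \frac{2367}{19} = - \frac{20527803}{213275} \approx -96.25$)
$\frac{1}{M} = \frac{1}{- \frac{20527803}{213275}} = - \frac{213275}{20527803}$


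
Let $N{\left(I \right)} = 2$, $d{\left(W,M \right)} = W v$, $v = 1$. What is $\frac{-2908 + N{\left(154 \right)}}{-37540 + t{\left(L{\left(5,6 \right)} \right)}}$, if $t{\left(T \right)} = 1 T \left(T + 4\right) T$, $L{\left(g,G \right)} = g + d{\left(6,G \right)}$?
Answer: $\frac{2906}{35725} \approx 0.081344$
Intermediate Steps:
$d{\left(W,M \right)} = W$ ($d{\left(W,M \right)} = W 1 = W$)
$L{\left(g,G \right)} = 6 + g$ ($L{\left(g,G \right)} = g + 6 = 6 + g$)
$t{\left(T \right)} = T^{2} \left(4 + T\right)$ ($t{\left(T \right)} = T \left(4 + T\right) T = T T \left(4 + T\right) = T^{2} \left(4 + T\right)$)
$\frac{-2908 + N{\left(154 \right)}}{-37540 + t{\left(L{\left(5,6 \right)} \right)}} = \frac{-2908 + 2}{-37540 + \left(6 + 5\right)^{2} \left(4 + \left(6 + 5\right)\right)} = - \frac{2906}{-37540 + 11^{2} \left(4 + 11\right)} = - \frac{2906}{-37540 + 121 \cdot 15} = - \frac{2906}{-37540 + 1815} = - \frac{2906}{-35725} = \left(-2906\right) \left(- \frac{1}{35725}\right) = \frac{2906}{35725}$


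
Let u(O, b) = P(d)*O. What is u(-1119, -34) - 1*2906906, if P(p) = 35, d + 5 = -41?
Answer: -2946071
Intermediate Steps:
d = -46 (d = -5 - 41 = -46)
u(O, b) = 35*O
u(-1119, -34) - 1*2906906 = 35*(-1119) - 1*2906906 = -39165 - 2906906 = -2946071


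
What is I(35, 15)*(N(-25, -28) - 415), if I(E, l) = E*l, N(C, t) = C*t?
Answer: 149625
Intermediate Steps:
I(35, 15)*(N(-25, -28) - 415) = (35*15)*(-25*(-28) - 415) = 525*(700 - 415) = 525*285 = 149625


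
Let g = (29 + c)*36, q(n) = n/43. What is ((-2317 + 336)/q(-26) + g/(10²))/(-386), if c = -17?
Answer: -2132383/250900 ≈ -8.4989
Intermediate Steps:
q(n) = n/43 (q(n) = n*(1/43) = n/43)
g = 432 (g = (29 - 17)*36 = 12*36 = 432)
((-2317 + 336)/q(-26) + g/(10²))/(-386) = ((-2317 + 336)/(((1/43)*(-26))) + 432/(10²))/(-386) = (-1981/(-26/43) + 432/100)*(-1/386) = (-1981*(-43/26) + 432*(1/100))*(-1/386) = (85183/26 + 108/25)*(-1/386) = (2132383/650)*(-1/386) = -2132383/250900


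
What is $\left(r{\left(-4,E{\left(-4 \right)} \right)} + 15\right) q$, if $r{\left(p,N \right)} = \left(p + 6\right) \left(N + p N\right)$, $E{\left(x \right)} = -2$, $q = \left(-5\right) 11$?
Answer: $-1485$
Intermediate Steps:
$q = -55$
$r{\left(p,N \right)} = \left(6 + p\right) \left(N + N p\right)$
$\left(r{\left(-4,E{\left(-4 \right)} \right)} + 15\right) q = \left(- 2 \left(6 + \left(-4\right)^{2} + 7 \left(-4\right)\right) + 15\right) \left(-55\right) = \left(- 2 \left(6 + 16 - 28\right) + 15\right) \left(-55\right) = \left(\left(-2\right) \left(-6\right) + 15\right) \left(-55\right) = \left(12 + 15\right) \left(-55\right) = 27 \left(-55\right) = -1485$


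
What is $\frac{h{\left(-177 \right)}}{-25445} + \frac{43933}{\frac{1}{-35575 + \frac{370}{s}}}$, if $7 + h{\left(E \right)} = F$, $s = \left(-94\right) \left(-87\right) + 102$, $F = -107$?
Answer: $- \frac{32928201875402263}{21068460} \approx -1.5629 \cdot 10^{9}$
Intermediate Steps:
$s = 8280$ ($s = 8178 + 102 = 8280$)
$h{\left(E \right)} = -114$ ($h{\left(E \right)} = -7 - 107 = -114$)
$\frac{h{\left(-177 \right)}}{-25445} + \frac{43933}{\frac{1}{-35575 + \frac{370}{s}}} = - \frac{114}{-25445} + \frac{43933}{\frac{1}{-35575 + \frac{370}{8280}}} = \left(-114\right) \left(- \frac{1}{25445}\right) + \frac{43933}{\frac{1}{-35575 + 370 \cdot \frac{1}{8280}}} = \frac{114}{25445} + \frac{43933}{\frac{1}{-35575 + \frac{37}{828}}} = \frac{114}{25445} + \frac{43933}{\frac{1}{- \frac{29456063}{828}}} = \frac{114}{25445} + \frac{43933}{- \frac{828}{29456063}} = \frac{114}{25445} + 43933 \left(- \frac{29456063}{828}\right) = \frac{114}{25445} - \frac{1294093215779}{828} = - \frac{32928201875402263}{21068460}$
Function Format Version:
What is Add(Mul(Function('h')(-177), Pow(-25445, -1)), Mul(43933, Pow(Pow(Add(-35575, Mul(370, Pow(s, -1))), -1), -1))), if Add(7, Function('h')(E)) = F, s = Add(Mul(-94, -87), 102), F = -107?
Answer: Rational(-32928201875402263, 21068460) ≈ -1.5629e+9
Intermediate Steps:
s = 8280 (s = Add(8178, 102) = 8280)
Function('h')(E) = -114 (Function('h')(E) = Add(-7, -107) = -114)
Add(Mul(Function('h')(-177), Pow(-25445, -1)), Mul(43933, Pow(Pow(Add(-35575, Mul(370, Pow(s, -1))), -1), -1))) = Add(Mul(-114, Pow(-25445, -1)), Mul(43933, Pow(Pow(Add(-35575, Mul(370, Pow(8280, -1))), -1), -1))) = Add(Mul(-114, Rational(-1, 25445)), Mul(43933, Pow(Pow(Add(-35575, Mul(370, Rational(1, 8280))), -1), -1))) = Add(Rational(114, 25445), Mul(43933, Pow(Pow(Add(-35575, Rational(37, 828)), -1), -1))) = Add(Rational(114, 25445), Mul(43933, Pow(Pow(Rational(-29456063, 828), -1), -1))) = Add(Rational(114, 25445), Mul(43933, Pow(Rational(-828, 29456063), -1))) = Add(Rational(114, 25445), Mul(43933, Rational(-29456063, 828))) = Add(Rational(114, 25445), Rational(-1294093215779, 828)) = Rational(-32928201875402263, 21068460)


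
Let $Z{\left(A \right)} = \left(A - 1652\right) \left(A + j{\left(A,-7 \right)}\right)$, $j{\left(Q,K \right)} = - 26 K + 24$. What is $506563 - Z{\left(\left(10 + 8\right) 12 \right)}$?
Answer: $1112555$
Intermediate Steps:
$j{\left(Q,K \right)} = 24 - 26 K$
$Z{\left(A \right)} = \left(-1652 + A\right) \left(206 + A\right)$ ($Z{\left(A \right)} = \left(A - 1652\right) \left(A + \left(24 - -182\right)\right) = \left(-1652 + A\right) \left(A + \left(24 + 182\right)\right) = \left(-1652 + A\right) \left(A + 206\right) = \left(-1652 + A\right) \left(206 + A\right)$)
$506563 - Z{\left(\left(10 + 8\right) 12 \right)} = 506563 - \left(-340312 + \left(\left(10 + 8\right) 12\right)^{2} - 1446 \left(10 + 8\right) 12\right) = 506563 - \left(-340312 + \left(18 \cdot 12\right)^{2} - 1446 \cdot 18 \cdot 12\right) = 506563 - \left(-340312 + 216^{2} - 312336\right) = 506563 - \left(-340312 + 46656 - 312336\right) = 506563 - -605992 = 506563 + 605992 = 1112555$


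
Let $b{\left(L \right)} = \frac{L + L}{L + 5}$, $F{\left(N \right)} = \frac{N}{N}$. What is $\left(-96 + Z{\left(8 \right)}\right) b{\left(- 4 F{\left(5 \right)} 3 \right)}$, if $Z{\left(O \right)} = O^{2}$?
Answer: $- \frac{768}{7} \approx -109.71$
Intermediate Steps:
$F{\left(N \right)} = 1$
$b{\left(L \right)} = \frac{2 L}{5 + L}$
$\left(-96 + Z{\left(8 \right)}\right) b{\left(- 4 F{\left(5 \right)} 3 \right)} = \left(-96 + 8^{2}\right) \frac{2 \left(-4\right) 1 \cdot 3}{5 + \left(-4\right) 1 \cdot 3} = \left(-96 + 64\right) \frac{2 \left(\left(-4\right) 3\right)}{5 - 12} = - 32 \cdot 2 \left(-12\right) \frac{1}{5 - 12} = - 32 \cdot 2 \left(-12\right) \frac{1}{-7} = - 32 \cdot 2 \left(-12\right) \left(- \frac{1}{7}\right) = \left(-32\right) \frac{24}{7} = - \frac{768}{7}$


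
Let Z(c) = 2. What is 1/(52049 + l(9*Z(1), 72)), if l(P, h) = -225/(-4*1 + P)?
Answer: 14/728461 ≈ 1.9219e-5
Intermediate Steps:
l(P, h) = -225/(-4 + P)
1/(52049 + l(9*Z(1), 72)) = 1/(52049 - 225/(-4 + 9*2)) = 1/(52049 - 225/(-4 + 18)) = 1/(52049 - 225/14) = 1/(728461/14) = 14/728461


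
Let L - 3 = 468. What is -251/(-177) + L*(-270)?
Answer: -22508839/177 ≈ -1.2717e+5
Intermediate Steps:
L = 471 (L = 3 + 468 = 471)
-251/(-177) + L*(-270) = -251/(-177) + 471*(-270) = -251*(-1/177) - 127170 = 251/177 - 127170 = -22508839/177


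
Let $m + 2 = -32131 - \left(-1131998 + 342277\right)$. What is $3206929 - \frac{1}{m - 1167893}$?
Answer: $\frac{1315819003346}{410305} \approx 3.2069 \cdot 10^{6}$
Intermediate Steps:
$m = 757588$ ($m = -2 - -757590 = -2 + \left(-32131 + 789721\right) = -2 + 757590 = 757588$)
$3206929 - \frac{1}{m - 1167893} = 3206929 - \frac{1}{757588 - 1167893} = 3206929 - \frac{1}{-410305} = 3206929 - - \frac{1}{410305} = 3206929 + \frac{1}{410305} = \frac{1315819003346}{410305}$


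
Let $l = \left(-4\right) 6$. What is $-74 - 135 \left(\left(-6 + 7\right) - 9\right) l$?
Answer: $-25994$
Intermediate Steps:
$l = -24$
$-74 - 135 \left(\left(-6 + 7\right) - 9\right) l = -74 - 135 \left(\left(-6 + 7\right) - 9\right) \left(-24\right) = -74 - 135 \left(1 - 9\right) \left(-24\right) = -74 - 135 \left(\left(-8\right) \left(-24\right)\right) = -74 - 25920 = -25994$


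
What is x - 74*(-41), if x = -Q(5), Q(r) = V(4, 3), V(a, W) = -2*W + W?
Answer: 3037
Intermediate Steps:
V(a, W) = -W
Q(r) = -3 (Q(r) = -1*3 = -3)
x = 3 (x = -1*(-3) = 3)
x - 74*(-41) = 3 - 74*(-41) = 3 + 3034 = 3037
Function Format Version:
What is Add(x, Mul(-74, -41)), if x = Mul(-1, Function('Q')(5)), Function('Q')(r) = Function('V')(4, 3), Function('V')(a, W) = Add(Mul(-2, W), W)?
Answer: 3037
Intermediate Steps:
Function('V')(a, W) = Mul(-1, W)
Function('Q')(r) = -3 (Function('Q')(r) = Mul(-1, 3) = -3)
x = 3 (x = Mul(-1, -3) = 3)
Add(x, Mul(-74, -41)) = Add(3, Mul(-74, -41)) = Add(3, 3034) = 3037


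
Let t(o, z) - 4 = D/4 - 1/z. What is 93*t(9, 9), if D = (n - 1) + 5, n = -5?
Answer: 4061/12 ≈ 338.42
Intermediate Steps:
D = -1 (D = (-5 - 1) + 5 = -6 + 5 = -1)
t(o, z) = 15/4 - 1/z (t(o, z) = 4 + (-1/4 - 1/z) = 4 + (-1*¼ - 1/z) = 4 + (-¼ - 1/z) = 15/4 - 1/z)
93*t(9, 9) = 93*(15/4 - 1/9) = 93*(15/4 - 1*⅑) = 93*(15/4 - ⅑) = 93*(131/36) = 4061/12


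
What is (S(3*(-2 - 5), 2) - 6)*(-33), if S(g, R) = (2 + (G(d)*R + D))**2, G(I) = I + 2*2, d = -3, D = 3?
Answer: -1419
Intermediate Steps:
G(I) = 4 + I (G(I) = I + 4 = 4 + I)
S(g, R) = (5 + R)**2 (S(g, R) = (2 + ((4 - 3)*R + 3))**2 = (2 + (1*R + 3))**2 = (2 + (R + 3))**2 = (2 + (3 + R))**2 = (5 + R)**2)
(S(3*(-2 - 5), 2) - 6)*(-33) = ((5 + 2)**2 - 6)*(-33) = (7**2 - 6)*(-33) = (49 - 6)*(-33) = 43*(-33) = -1419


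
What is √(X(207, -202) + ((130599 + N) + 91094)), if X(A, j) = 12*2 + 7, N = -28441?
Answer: √193283 ≈ 439.64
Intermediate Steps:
X(A, j) = 31 (X(A, j) = 24 + 7 = 31)
√(X(207, -202) + ((130599 + N) + 91094)) = √(31 + ((130599 - 28441) + 91094)) = √(31 + (102158 + 91094)) = √(31 + 193252) = √193283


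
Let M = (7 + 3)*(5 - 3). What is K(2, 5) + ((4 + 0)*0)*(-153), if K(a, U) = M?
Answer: 20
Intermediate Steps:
M = 20 (M = 10*2 = 20)
K(a, U) = 20
K(2, 5) + ((4 + 0)*0)*(-153) = 20 + ((4 + 0)*0)*(-153) = 20 + (4*0)*(-153) = 20 + 0*(-153) = 20 + 0 = 20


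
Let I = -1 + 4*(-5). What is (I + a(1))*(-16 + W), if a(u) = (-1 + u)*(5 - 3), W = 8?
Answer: 168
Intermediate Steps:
a(u) = -2 + 2*u (a(u) = (-1 + u)*2 = -2 + 2*u)
I = -21 (I = -1 - 20 = -21)
(I + a(1))*(-16 + W) = (-21 + (-2 + 2*1))*(-16 + 8) = (-21 + (-2 + 2))*(-8) = (-21 + 0)*(-8) = -21*(-8) = 168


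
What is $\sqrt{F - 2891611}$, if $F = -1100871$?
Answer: $i \sqrt{3992482} \approx 1998.1 i$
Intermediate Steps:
$\sqrt{F - 2891611} = \sqrt{-1100871 - 2891611} = \sqrt{-3992482} = i \sqrt{3992482}$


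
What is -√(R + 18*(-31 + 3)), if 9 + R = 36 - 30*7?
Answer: -I*√687 ≈ -26.211*I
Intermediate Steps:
R = -183 (R = -9 + (36 - 30*7) = -9 + (36 - 210) = -9 - 174 = -183)
-√(R + 18*(-31 + 3)) = -√(-183 + 18*(-31 + 3)) = -√(-183 + 18*(-28)) = -√(-183 - 504) = -√(-687) = -I*√687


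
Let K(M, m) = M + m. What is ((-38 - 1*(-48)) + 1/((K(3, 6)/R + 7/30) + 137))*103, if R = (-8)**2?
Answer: 135934250/131879 ≈ 1030.8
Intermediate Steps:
R = 64
((-38 - 1*(-48)) + 1/((K(3, 6)/R + 7/30) + 137))*103 = ((-38 - 1*(-48)) + 1/(((3 + 6)/64 + 7/30) + 137))*103 = ((-38 + 48) + 1/((9*(1/64) + 7*(1/30)) + 137))*103 = (10 + 1/((9/64 + 7/30) + 137))*103 = (10 + 1/(359/960 + 137))*103 = (10 + 1/(131879/960))*103 = (10 + 960/131879)*103 = (1319750/131879)*103 = 135934250/131879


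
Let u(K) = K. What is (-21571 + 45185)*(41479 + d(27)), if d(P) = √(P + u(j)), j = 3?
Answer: 979485106 + 23614*√30 ≈ 9.7961e+8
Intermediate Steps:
d(P) = √(3 + P) (d(P) = √(P + 3) = √(3 + P))
(-21571 + 45185)*(41479 + d(27)) = (-21571 + 45185)*(41479 + √(3 + 27)) = 23614*(41479 + √30) = 979485106 + 23614*√30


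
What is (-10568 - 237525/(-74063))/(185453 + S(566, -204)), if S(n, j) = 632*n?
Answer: -111780037/5746918485 ≈ -0.019450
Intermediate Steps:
(-10568 - 237525/(-74063))/(185453 + S(566, -204)) = (-10568 - 237525/(-74063))/(185453 + 632*566) = (-10568 - 237525*(-1/74063))/(185453 + 357712) = (-10568 + 237525/74063)/543165 = -782460259/74063*1/543165 = -111780037/5746918485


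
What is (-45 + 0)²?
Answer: 2025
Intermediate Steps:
(-45 + 0)² = (-45)² = 2025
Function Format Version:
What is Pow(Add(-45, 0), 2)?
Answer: 2025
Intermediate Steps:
Pow(Add(-45, 0), 2) = Pow(-45, 2) = 2025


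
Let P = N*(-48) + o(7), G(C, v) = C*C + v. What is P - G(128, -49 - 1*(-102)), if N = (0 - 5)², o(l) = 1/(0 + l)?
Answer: -123458/7 ≈ -17637.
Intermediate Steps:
o(l) = 1/l
N = 25 (N = (-5)² = 25)
G(C, v) = v + C² (G(C, v) = C² + v = v + C²)
P = -8399/7 (P = 25*(-48) + 1/7 = -1200 + ⅐ = -8399/7 ≈ -1199.9)
P - G(128, -49 - 1*(-102)) = -8399/7 - ((-49 - 1*(-102)) + 128²) = -8399/7 - ((-49 + 102) + 16384) = -8399/7 - (53 + 16384) = -8399/7 - 1*16437 = -8399/7 - 16437 = -123458/7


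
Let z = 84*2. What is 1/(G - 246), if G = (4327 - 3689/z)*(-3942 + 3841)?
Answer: -24/10441325 ≈ -2.2986e-6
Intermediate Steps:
z = 168
G = -10435421/24 (G = (4327 - 3689/168)*(-3942 + 3841) = (4327 - 3689*1/168)*(-101) = (4327 - 527/24)*(-101) = (103321/24)*(-101) = -10435421/24 ≈ -4.3481e+5)
1/(G - 246) = 1/(-10435421/24 - 246) = 1/(-10441325/24) = -24/10441325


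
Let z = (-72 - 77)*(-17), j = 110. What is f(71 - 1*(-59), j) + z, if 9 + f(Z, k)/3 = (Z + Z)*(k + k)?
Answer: 174106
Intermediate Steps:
z = 2533 (z = -149*(-17) = 2533)
f(Z, k) = -27 + 12*Z*k (f(Z, k) = -27 + 3*((Z + Z)*(k + k)) = -27 + 3*((2*Z)*(2*k)) = -27 + 3*(4*Z*k) = -27 + 12*Z*k)
f(71 - 1*(-59), j) + z = (-27 + 12*(71 - 1*(-59))*110) + 2533 = (-27 + 12*(71 + 59)*110) + 2533 = (-27 + 12*130*110) + 2533 = (-27 + 171600) + 2533 = 171573 + 2533 = 174106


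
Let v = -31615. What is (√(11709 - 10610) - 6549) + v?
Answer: -38164 + √1099 ≈ -38131.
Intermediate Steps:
(√(11709 - 10610) - 6549) + v = (√(11709 - 10610) - 6549) - 31615 = (√1099 - 6549) - 31615 = (-6549 + √1099) - 31615 = -38164 + √1099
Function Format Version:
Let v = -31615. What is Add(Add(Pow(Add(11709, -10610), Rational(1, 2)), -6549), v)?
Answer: Add(-38164, Pow(1099, Rational(1, 2))) ≈ -38131.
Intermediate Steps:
Add(Add(Pow(Add(11709, -10610), Rational(1, 2)), -6549), v) = Add(Add(Pow(Add(11709, -10610), Rational(1, 2)), -6549), -31615) = Add(Add(Pow(1099, Rational(1, 2)), -6549), -31615) = Add(Add(-6549, Pow(1099, Rational(1, 2))), -31615) = Add(-38164, Pow(1099, Rational(1, 2)))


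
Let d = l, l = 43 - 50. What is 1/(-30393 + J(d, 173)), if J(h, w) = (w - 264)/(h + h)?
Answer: -2/60773 ≈ -3.2909e-5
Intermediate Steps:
l = -7
d = -7
J(h, w) = (-264 + w)/(2*h) (J(h, w) = (-264 + w)/((2*h)) = (-264 + w)*(1/(2*h)) = (-264 + w)/(2*h))
1/(-30393 + J(d, 173)) = 1/(-30393 + (1/2)*(-264 + 173)/(-7)) = 1/(-30393 + (1/2)*(-1/7)*(-91)) = 1/(-30393 + 13/2) = 1/(-60773/2) = -2/60773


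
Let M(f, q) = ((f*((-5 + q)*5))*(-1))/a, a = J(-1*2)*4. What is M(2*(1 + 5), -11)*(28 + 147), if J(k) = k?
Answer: -21000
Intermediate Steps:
a = -8 (a = -1*2*4 = -2*4 = -8)
M(f, q) = f*(-25 + 5*q)/8 (M(f, q) = ((f*((-5 + q)*5))*(-1))/(-8) = ((f*(-25 + 5*q))*(-1))*(-⅛) = -f*(-25 + 5*q)*(-⅛) = f*(-25 + 5*q)/8)
M(2*(1 + 5), -11)*(28 + 147) = (5*(2*(1 + 5))*(-5 - 11)/8)*(28 + 147) = ((5/8)*(2*6)*(-16))*175 = ((5/8)*12*(-16))*175 = -120*175 = -21000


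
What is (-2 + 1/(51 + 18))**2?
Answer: 18769/4761 ≈ 3.9422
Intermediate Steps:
(-2 + 1/(51 + 18))**2 = (-2 + 1/69)**2 = (-137/69)**2 = 18769/4761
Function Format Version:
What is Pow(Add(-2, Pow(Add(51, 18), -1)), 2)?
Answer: Rational(18769, 4761) ≈ 3.9422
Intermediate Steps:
Pow(Add(-2, Pow(Add(51, 18), -1)), 2) = Pow(Add(-2, Pow(69, -1)), 2) = Pow(Add(-2, Rational(1, 69)), 2) = Pow(Rational(-137, 69), 2) = Rational(18769, 4761)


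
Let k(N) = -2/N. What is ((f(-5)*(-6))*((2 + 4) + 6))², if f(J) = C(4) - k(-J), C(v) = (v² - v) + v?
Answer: 34857216/25 ≈ 1.3943e+6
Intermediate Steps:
C(v) = v²
f(J) = 16 - 2/J (f(J) = 4² - (-2)/((-J)) = 16 - (-2)*(-1/J) = 16 - 2/J)
((f(-5)*(-6))*((2 + 4) + 6))² = (((16 - 2/(-5))*(-6))*((2 + 4) + 6))² = (((16 - 2*(-⅕))*(-6))*(6 + 6))² = (((16 + ⅖)*(-6))*12)² = (((82/5)*(-6))*12)² = (-492/5*12)² = (-5904/5)² = 34857216/25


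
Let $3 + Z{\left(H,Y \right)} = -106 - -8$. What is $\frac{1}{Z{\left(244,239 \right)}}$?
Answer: $- \frac{1}{101} \approx -0.009901$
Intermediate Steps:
$Z{\left(H,Y \right)} = -101$ ($Z{\left(H,Y \right)} = -3 - 98 = -101$)
$\frac{1}{Z{\left(244,239 \right)}} = \frac{1}{-101} = - \frac{1}{101}$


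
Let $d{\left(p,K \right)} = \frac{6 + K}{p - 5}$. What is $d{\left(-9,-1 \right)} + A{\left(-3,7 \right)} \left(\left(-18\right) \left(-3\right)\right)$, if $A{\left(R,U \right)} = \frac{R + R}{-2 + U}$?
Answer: $- \frac{4561}{70} \approx -65.157$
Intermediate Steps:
$A{\left(R,U \right)} = \frac{2 R}{-2 + U}$
$d{\left(p,K \right)} = \frac{6 + K}{-5 + p}$
$d{\left(-9,-1 \right)} + A{\left(-3,7 \right)} \left(\left(-18\right) \left(-3\right)\right) = \frac{6 - 1}{-5 - 9} + 2 \left(-3\right) \frac{1}{-2 + 7} \left(\left(-18\right) \left(-3\right)\right) = \frac{1}{-14} \cdot 5 + 2 \left(-3\right) \frac{1}{5} \cdot 54 = \left(- \frac{1}{14}\right) 5 + 2 \left(-3\right) \frac{1}{5} \cdot 54 = - \frac{5}{14} - \frac{324}{5} = - \frac{4561}{70}$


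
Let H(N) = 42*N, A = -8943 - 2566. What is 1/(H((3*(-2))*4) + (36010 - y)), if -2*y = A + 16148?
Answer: 2/74643 ≈ 2.6794e-5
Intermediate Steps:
A = -11509
y = -4639/2 (y = -(-11509 + 16148)/2 = -1/2*4639 = -4639/2 ≈ -2319.5)
1/(H((3*(-2))*4) + (36010 - y)) = 1/(42*((3*(-2))*4) + (36010 - 1*(-4639/2))) = 1/(42*(-6*4) + (36010 + 4639/2)) = 1/(42*(-24) + 76659/2) = 1/(-1008 + 76659/2) = 1/(74643/2) = 2/74643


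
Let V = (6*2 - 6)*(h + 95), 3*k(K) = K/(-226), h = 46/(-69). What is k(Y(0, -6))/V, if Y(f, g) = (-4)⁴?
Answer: -64/95937 ≈ -0.00066710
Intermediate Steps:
Y(f, g) = 256
h = -⅔ (h = 46*(-1/69) = -⅔ ≈ -0.66667)
k(K) = -K/678 (k(K) = (K/(-226))/3 = (K*(-1/226))/3 = (-K/226)/3 = -K/678)
V = 566 (V = (6*2 - 6)*(-⅔ + 95) = (12 - 6)*(283/3) = 6*(283/3) = 566)
k(Y(0, -6))/V = -1/678*256/566 = -128/339*1/566 = -64/95937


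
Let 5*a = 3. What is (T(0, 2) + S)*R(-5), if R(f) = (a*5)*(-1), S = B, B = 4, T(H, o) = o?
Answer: -18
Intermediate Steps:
a = ⅗ (a = (⅕)*3 = ⅗ ≈ 0.60000)
S = 4
R(f) = -3 (R(f) = ((⅗)*5)*(-1) = 3*(-1) = -3)
(T(0, 2) + S)*R(-5) = (2 + 4)*(-3) = 6*(-3) = -18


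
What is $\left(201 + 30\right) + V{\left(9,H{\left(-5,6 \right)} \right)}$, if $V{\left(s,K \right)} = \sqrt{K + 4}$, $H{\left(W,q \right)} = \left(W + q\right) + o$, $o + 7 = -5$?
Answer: $231 + i \sqrt{7} \approx 231.0 + 2.6458 i$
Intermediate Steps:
$o = -12$ ($o = -7 - 5 = -12$)
$H{\left(W,q \right)} = -12 + W + q$ ($H{\left(W,q \right)} = \left(W + q\right) - 12 = -12 + W + q$)
$V{\left(s,K \right)} = \sqrt{4 + K}$
$\left(201 + 30\right) + V{\left(9,H{\left(-5,6 \right)} \right)} = \left(201 + 30\right) + \sqrt{4 - 11} = 231 + \sqrt{4 - 11} = 231 + \sqrt{-7} = 231 + i \sqrt{7}$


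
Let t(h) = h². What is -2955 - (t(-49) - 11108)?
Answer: 5752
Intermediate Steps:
-2955 - (t(-49) - 11108) = -2955 - ((-49)² - 11108) = -2955 - (2401 - 11108) = -2955 - 1*(-8707) = -2955 + 8707 = 5752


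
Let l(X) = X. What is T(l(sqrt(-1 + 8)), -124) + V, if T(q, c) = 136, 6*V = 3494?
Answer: 2155/3 ≈ 718.33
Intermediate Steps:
V = 1747/3 (V = (1/6)*3494 = 1747/3 ≈ 582.33)
T(l(sqrt(-1 + 8)), -124) + V = 136 + 1747/3 = 2155/3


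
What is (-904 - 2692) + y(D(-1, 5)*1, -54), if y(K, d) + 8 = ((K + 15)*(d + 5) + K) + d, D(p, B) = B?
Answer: -4633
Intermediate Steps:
y(K, d) = -8 + K + d + (5 + d)*(15 + K) (y(K, d) = -8 + (((K + 15)*(d + 5) + K) + d) = -8 + (((15 + K)*(5 + d) + K) + d) = -8 + (((5 + d)*(15 + K) + K) + d) = -8 + ((K + (5 + d)*(15 + K)) + d) = -8 + (K + d + (5 + d)*(15 + K)) = -8 + K + d + (5 + d)*(15 + K))
(-904 - 2692) + y(D(-1, 5)*1, -54) = (-904 - 2692) + (67 + 6*(5*1) + 16*(-54) + (5*1)*(-54)) = -3596 + (67 + 6*5 - 864 + 5*(-54)) = -3596 + (67 + 30 - 864 - 270) = -3596 - 1037 = -4633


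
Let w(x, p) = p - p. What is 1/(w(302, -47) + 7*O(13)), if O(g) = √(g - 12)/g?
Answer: 13/7 ≈ 1.8571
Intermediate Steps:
w(x, p) = 0
O(g) = √(-12 + g)/g
1/(w(302, -47) + 7*O(13)) = 1/(0 + 7*(√(-12 + 13)/13)) = 1/(0 + 7*(√1/13)) = 1/(0 + 7*((1/13)*1)) = 1/(0 + 7*(1/13)) = 1/(0 + 7/13) = 1/(7/13) = 13/7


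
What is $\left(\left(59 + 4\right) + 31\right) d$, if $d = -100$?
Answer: $-9400$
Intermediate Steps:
$\left(\left(59 + 4\right) + 31\right) d = \left(\left(59 + 4\right) + 31\right) \left(-100\right) = \left(63 + 31\right) \left(-100\right) = 94 \left(-100\right) = -9400$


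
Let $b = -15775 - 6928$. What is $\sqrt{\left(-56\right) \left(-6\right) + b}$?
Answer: $i \sqrt{22367} \approx 149.56 i$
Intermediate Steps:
$b = -22703$ ($b = -15775 - 6928 = -22703$)
$\sqrt{\left(-56\right) \left(-6\right) + b} = \sqrt{\left(-56\right) \left(-6\right) - 22703} = \sqrt{336 - 22703} = \sqrt{-22367} = i \sqrt{22367}$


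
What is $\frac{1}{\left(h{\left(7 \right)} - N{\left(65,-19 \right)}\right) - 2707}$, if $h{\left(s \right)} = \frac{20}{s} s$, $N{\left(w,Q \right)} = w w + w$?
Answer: $- \frac{1}{6977} \approx -0.00014333$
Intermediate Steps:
$N{\left(w,Q \right)} = w + w^{2}$ ($N{\left(w,Q \right)} = w^{2} + w = w + w^{2}$)
$h{\left(s \right)} = 20$
$\frac{1}{\left(h{\left(7 \right)} - N{\left(65,-19 \right)}\right) - 2707} = \frac{1}{\left(20 - 65 \left(1 + 65\right)\right) - 2707} = \frac{1}{\left(20 - 65 \cdot 66\right) - 2707} = \frac{1}{\left(20 - 4290\right) - 2707} = \frac{1}{-4270 - 2707} = \frac{1}{-6977} = - \frac{1}{6977}$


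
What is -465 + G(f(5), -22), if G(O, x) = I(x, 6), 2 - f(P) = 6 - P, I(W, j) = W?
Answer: -487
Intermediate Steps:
f(P) = -4 + P (f(P) = 2 - (6 - P) = 2 + (-6 + P) = -4 + P)
G(O, x) = x
-465 + G(f(5), -22) = -465 - 22 = -487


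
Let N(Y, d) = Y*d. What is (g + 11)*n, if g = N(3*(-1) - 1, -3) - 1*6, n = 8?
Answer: 136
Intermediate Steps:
g = 6 (g = (3*(-1) - 1)*(-3) - 1*6 = (-3 - 1)*(-3) - 6 = -4*(-3) - 6 = 12 - 6 = 6)
(g + 11)*n = (6 + 11)*8 = 17*8 = 136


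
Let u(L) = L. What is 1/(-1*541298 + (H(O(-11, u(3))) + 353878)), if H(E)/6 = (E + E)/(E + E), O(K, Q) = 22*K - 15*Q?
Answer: -1/187414 ≈ -5.3358e-6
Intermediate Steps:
O(K, Q) = -15*Q + 22*K
H(E) = 6 (H(E) = 6*((E + E)/(E + E)) = 6*((2*E)/((2*E))) = 6*((2*E)*(1/(2*E))) = 6*1 = 6)
1/(-1*541298 + (H(O(-11, u(3))) + 353878)) = 1/(-1*541298 + (6 + 353878)) = 1/(-541298 + 353884) = 1/(-187414) = -1/187414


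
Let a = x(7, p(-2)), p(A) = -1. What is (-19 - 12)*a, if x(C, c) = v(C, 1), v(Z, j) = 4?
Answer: -124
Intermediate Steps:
x(C, c) = 4
a = 4
(-19 - 12)*a = (-19 - 12)*4 = -31*4 = -124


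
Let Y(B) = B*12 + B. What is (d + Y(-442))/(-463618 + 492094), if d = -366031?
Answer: -53111/4068 ≈ -13.056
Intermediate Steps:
Y(B) = 13*B (Y(B) = 12*B + B = 13*B)
(d + Y(-442))/(-463618 + 492094) = (-366031 + 13*(-442))/(-463618 + 492094) = (-366031 - 5746)/28476 = -371777*1/28476 = -53111/4068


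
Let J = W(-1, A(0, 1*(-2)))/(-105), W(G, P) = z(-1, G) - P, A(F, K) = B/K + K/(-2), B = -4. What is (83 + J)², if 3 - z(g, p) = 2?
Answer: 75986089/11025 ≈ 6892.2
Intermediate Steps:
z(g, p) = 1 (z(g, p) = 3 - 1*2 = 3 - 2 = 1)
A(F, K) = -4/K - K/2 (A(F, K) = -4/K + K/(-2) = -4/K + K*(-½) = -4/K - K/2)
W(G, P) = 1 - P
J = 2/105 (J = (1 - (-4/(1*(-2)) - (-2)/2))/(-105) = (1 - (-4/(-2) - ½*(-2)))*(-1/105) = (1 - (-4*(-½) + 1))*(-1/105) = (1 - (2 + 1))*(-1/105) = (1 - 1*3)*(-1/105) = (1 - 3)*(-1/105) = -2*(-1/105) = 2/105 ≈ 0.019048)
(83 + J)² = (83 + 2/105)² = (8717/105)² = 75986089/11025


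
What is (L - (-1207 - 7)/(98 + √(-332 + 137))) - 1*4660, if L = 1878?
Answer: 2*(-1391*√195 + 135711*I)/(√195 - 98*I) ≈ -2769.9 - 1.73*I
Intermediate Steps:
(L - (-1207 - 7)/(98 + √(-332 + 137))) - 1*4660 = (1878 - (-1207 - 7)/(98 + √(-332 + 137))) - 1*4660 = (1878 - (-1214)/(98 + √(-195))) - 4660 = (1878 - (-1214)/(98 + I*√195)) - 4660 = (1878 + 1214/(98 + I*√195)) - 4660 = -2782 + 1214/(98 + I*√195)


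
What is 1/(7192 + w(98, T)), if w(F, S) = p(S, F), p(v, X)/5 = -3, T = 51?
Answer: 1/7177 ≈ 0.00013933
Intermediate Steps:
p(v, X) = -15 (p(v, X) = 5*(-3) = -15)
w(F, S) = -15
1/(7192 + w(98, T)) = 1/(7192 - 15) = 1/7177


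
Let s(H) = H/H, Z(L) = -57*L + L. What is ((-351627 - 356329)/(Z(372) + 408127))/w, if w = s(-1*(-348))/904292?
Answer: -640198947152/387295 ≈ -1.6530e+6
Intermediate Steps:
Z(L) = -56*L
s(H) = 1
w = 1/904292 ≈ 1.1058e-6
((-351627 - 356329)/(Z(372) + 408127))/w = ((-351627 - 356329)/(-56*372 + 408127))/(1/904292) = -707956/(-20832 + 408127)*904292 = -707956/387295*904292 = -640198947152/387295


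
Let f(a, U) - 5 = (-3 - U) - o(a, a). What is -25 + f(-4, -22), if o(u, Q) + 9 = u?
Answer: 12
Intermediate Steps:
o(u, Q) = -9 + u
f(a, U) = 11 - U - a (f(a, U) = 5 + ((-3 - U) - (-9 + a)) = 5 + ((-3 - U) + (9 - a)) = 5 + (6 - U - a) = 11 - U - a)
-25 + f(-4, -22) = -25 + (11 - 1*(-22) - 1*(-4)) = -25 + (11 + 22 + 4) = -25 + 37 = 12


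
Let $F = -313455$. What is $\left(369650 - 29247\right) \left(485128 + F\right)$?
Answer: $58438004219$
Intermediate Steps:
$\left(369650 - 29247\right) \left(485128 + F\right) = \left(369650 - 29247\right) \left(485128 - 313455\right) = 340403 \cdot 171673 = 58438004219$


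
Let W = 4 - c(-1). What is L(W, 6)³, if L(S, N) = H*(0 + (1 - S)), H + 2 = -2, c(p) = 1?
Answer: 512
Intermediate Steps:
H = -4 (H = -2 - 2 = -4)
W = 3 (W = 4 - 1*1 = 4 - 1 = 3)
L(S, N) = -4 + 4*S (L(S, N) = -4*(0 + (1 - S)) = -4*(1 - S) = -4 + 4*S)
L(W, 6)³ = (-4 + 4*3)³ = (-4 + 12)³ = 8³ = 512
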